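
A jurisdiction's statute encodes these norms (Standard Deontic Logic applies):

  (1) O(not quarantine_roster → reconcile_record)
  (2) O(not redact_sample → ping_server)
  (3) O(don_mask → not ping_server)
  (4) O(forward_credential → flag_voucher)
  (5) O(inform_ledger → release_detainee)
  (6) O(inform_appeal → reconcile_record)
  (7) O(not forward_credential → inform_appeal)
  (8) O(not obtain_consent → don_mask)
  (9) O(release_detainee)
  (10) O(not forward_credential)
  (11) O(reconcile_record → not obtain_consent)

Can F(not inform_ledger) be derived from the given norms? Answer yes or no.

Premise 5 is O(inform_ledger → release_detainee); even if O(release_detainee) held, inferring O(inform_ledger) would be affirming the consequent — invalid.
No other premise forces O(inform_ledger). An ideal world satisfying every premise can still have not inform_ledger true, so F(not inform_ledger) is not derivable.

No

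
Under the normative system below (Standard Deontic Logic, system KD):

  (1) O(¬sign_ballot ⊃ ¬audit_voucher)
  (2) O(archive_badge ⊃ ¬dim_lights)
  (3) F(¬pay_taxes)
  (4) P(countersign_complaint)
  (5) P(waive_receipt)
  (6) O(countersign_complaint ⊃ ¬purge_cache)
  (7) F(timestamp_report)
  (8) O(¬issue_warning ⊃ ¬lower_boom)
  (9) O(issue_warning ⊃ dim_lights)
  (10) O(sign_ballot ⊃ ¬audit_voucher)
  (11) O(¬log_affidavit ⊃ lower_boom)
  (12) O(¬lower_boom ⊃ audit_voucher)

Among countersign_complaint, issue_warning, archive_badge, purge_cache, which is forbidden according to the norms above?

By case analysis on ¬sign_ballot: premise 1 gives O(¬sign_ballot ⊃ ¬audit_voucher) and premise 10 gives O(sign_ballot ⊃ ¬audit_voucher), so O(¬audit_voucher) either way.
Premise 12, O(¬lower_boom ⊃ audit_voucher), contraposes to O(¬audit_voucher ⊃ lower_boom); with O(¬audit_voucher) we get O(lower_boom).
Premise 8, O(¬issue_warning ⊃ ¬lower_boom), contraposes to O(lower_boom ⊃ issue_warning); with O(lower_boom) we get O(issue_warning).
From O(issue_warning) and premise 9, O(issue_warning ⊃ dim_lights), we obtain O(dim_lights).
Premise 2 is O(archive_badge ⊃ ¬dim_lights); contrapositively O(dim_lights ⊃ ¬archive_badge). Since O(dim_lights) holds, K gives O(¬archive_badge).
So O(¬archive_badge) holds, i.e. archive_badge is forbidden. None of the other listed options is forbidden under the premises.

archive_badge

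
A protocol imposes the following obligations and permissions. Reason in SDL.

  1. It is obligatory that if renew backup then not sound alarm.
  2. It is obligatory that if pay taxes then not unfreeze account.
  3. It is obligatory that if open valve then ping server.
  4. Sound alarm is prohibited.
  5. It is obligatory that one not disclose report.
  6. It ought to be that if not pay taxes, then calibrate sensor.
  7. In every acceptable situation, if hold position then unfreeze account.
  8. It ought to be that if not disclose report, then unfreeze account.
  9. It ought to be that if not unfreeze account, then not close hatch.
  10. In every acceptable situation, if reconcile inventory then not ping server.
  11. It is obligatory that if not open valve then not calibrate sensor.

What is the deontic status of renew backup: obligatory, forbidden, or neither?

Neither

Premise 1 is O(renew_backup → ¬sound_alarm); even if O(¬sound_alarm) held, inferring O(renew_backup) would be affirming the consequent — invalid.
No premise or chain of K-axiom applications forces O(renew_backup), and none forces O(¬renew_backup). So renew_backup is neither obligatory nor forbidden under these norms.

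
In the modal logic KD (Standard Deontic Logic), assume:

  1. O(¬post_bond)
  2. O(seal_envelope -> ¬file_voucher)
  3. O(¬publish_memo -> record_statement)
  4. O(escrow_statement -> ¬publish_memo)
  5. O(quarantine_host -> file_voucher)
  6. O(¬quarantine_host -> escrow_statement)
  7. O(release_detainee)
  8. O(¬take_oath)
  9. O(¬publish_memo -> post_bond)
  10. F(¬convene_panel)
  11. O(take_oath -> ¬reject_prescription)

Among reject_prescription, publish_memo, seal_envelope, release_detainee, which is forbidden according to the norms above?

seal_envelope

Premise 1 states O(¬post_bond) outright.
The contrapositive of premise 9 (O(¬publish_memo -> post_bond)) is O(¬post_bond -> publish_memo), and O(¬post_bond) is already established, so O(publish_memo).
Premise 4, O(escrow_statement -> ¬publish_memo), contraposes to O(publish_memo -> ¬escrow_statement); with O(publish_memo) we get O(¬escrow_statement).
The contrapositive of premise 6 (O(¬quarantine_host -> escrow_statement)) is O(¬escrow_statement -> quarantine_host), and O(¬escrow_statement) is already established, so O(quarantine_host).
From O(quarantine_host) and premise 5, O(quarantine_host -> file_voucher), we obtain O(file_voucher).
The contrapositive of premise 2 (O(seal_envelope -> ¬file_voucher)) is O(file_voucher -> ¬seal_envelope), and O(file_voucher) is already established, so O(¬seal_envelope).
So O(¬seal_envelope) holds, i.e. seal_envelope is forbidden. None of the other listed options is forbidden under the premises.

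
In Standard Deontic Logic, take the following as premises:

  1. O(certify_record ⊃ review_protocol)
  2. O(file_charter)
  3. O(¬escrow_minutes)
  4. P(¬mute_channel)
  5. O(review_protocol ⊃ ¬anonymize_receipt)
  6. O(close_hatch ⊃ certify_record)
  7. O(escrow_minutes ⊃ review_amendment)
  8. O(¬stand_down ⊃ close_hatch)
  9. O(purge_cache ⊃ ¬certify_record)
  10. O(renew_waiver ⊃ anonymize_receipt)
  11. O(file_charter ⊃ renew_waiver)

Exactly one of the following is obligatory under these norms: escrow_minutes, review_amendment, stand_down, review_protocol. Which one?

stand_down

From premise 2 we have O(file_charter).
With premise 11, O(file_charter ⊃ renew_waiver), the K-axiom yields O(renew_waiver).
Applying K to premise 10 (O(renew_waiver ⊃ anonymize_receipt)) and O(renew_waiver) yields O(anonymize_receipt).
The contrapositive of premise 5 (O(review_protocol ⊃ ¬anonymize_receipt)) is O(anonymize_receipt ⊃ ¬review_protocol), and O(anonymize_receipt) is already established, so O(¬review_protocol).
Premise 1 is O(certify_record ⊃ review_protocol); contrapositively O(¬review_protocol ⊃ ¬certify_record). Since O(¬review_protocol) holds, K gives O(¬certify_record).
Premise 6 is O(close_hatch ⊃ certify_record); contrapositively O(¬certify_record ⊃ ¬close_hatch). Since O(¬certify_record) holds, K gives O(¬close_hatch).
Premise 8, O(¬stand_down ⊃ close_hatch), contraposes to O(¬close_hatch ⊃ stand_down); with O(¬close_hatch) we get O(stand_down).
So O(stand_down) holds — stand_down is obligatory. None of the other listed options is made obligatory by any chain of premises.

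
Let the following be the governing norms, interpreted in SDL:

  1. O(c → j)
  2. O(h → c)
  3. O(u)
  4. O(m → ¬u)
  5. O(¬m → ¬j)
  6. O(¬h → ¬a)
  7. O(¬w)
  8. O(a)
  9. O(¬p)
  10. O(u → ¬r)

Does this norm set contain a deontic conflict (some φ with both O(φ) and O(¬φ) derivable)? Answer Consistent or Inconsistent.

Inconsistent

Premise 8 states O(a) outright.
Premise 6, O(¬h → ¬a), contraposes to O(a → h); with O(a) we get O(h).
Premise 2 is O(h → c); since O(h), deontic closure gives O(c).
From O(c) and premise 1, O(c → j), we obtain O(j).
Premise 5, O(¬m → ¬j), contraposes to O(j → m); with O(j) we get O(m).
Applying K to premise 4 (O(m → ¬u)) and O(m) yields O(¬u).
However, premise 3 gives O(u).
We now have both O(¬u) and O(u) — u is simultaneously obligatory and forbidden, violating the D-axiom.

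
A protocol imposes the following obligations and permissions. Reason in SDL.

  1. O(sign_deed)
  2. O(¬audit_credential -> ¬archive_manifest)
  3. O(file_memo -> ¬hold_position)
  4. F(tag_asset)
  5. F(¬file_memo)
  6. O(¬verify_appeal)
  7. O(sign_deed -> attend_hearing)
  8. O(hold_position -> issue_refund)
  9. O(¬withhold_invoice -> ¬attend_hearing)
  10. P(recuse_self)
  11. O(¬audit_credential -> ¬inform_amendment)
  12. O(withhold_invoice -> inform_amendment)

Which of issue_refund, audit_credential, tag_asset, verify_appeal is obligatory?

audit_credential

Premise 1 gives O(sign_deed).
Premise 7 is O(sign_deed -> attend_hearing); since O(sign_deed), deontic closure gives O(attend_hearing).
The contrapositive of premise 9 (O(¬withhold_invoice -> ¬attend_hearing)) is O(attend_hearing -> withhold_invoice), and O(attend_hearing) is already established, so O(withhold_invoice).
With premise 12, O(withhold_invoice -> inform_amendment), the K-axiom yields O(inform_amendment).
Premise 11 is O(¬audit_credential -> ¬inform_amendment); contrapositively O(inform_amendment -> audit_credential). Since O(inform_amendment) holds, K gives O(audit_credential).
So O(audit_credential) holds — audit_credential is obligatory. None of the other listed options is made obligatory by any chain of premises.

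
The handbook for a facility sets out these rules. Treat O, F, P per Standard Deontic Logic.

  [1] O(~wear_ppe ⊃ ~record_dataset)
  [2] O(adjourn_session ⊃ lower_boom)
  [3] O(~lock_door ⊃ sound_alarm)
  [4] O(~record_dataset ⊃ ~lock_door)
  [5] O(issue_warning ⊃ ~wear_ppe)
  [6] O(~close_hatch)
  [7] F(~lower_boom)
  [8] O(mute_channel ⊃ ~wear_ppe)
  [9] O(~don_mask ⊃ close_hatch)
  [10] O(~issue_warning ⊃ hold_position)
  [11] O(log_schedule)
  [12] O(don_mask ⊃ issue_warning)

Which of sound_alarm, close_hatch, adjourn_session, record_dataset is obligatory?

sound_alarm

Premise 6 gives O(~close_hatch).
Premise 9 is O(~don_mask ⊃ close_hatch); contrapositively O(~close_hatch ⊃ don_mask). Since O(~close_hatch) holds, K gives O(don_mask).
Premise 12 is O(don_mask ⊃ issue_warning); since O(don_mask), deontic closure gives O(issue_warning).
From O(issue_warning) and premise 5, O(issue_warning ⊃ ~wear_ppe), we obtain O(~wear_ppe).
From O(~wear_ppe) and premise 1, O(~wear_ppe ⊃ ~record_dataset), we obtain O(~record_dataset).
From O(~record_dataset) and premise 4, O(~record_dataset ⊃ ~lock_door), we obtain O(~lock_door).
With premise 3, O(~lock_door ⊃ sound_alarm), the K-axiom yields O(sound_alarm).
So O(sound_alarm) holds — sound_alarm is obligatory. None of the other listed options is made obligatory by any chain of premises.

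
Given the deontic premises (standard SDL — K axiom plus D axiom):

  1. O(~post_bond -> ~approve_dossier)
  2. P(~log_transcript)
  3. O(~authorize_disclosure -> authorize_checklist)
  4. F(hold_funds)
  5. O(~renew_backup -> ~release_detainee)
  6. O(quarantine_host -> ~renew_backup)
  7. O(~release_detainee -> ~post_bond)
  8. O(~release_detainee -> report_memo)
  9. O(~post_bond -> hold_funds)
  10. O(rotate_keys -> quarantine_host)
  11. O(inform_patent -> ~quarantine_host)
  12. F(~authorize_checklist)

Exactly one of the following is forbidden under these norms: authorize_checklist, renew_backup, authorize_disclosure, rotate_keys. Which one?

Premise 4, F(hold_funds), is equivalent to O(~hold_funds).
Premise 9 is O(~post_bond -> hold_funds); contrapositively O(~hold_funds -> post_bond). Since O(~hold_funds) holds, K gives O(post_bond).
The contrapositive of premise 7 (O(~release_detainee -> ~post_bond)) is O(post_bond -> release_detainee), and O(post_bond) is already established, so O(release_detainee).
Premise 5, O(~renew_backup -> ~release_detainee), contraposes to O(release_detainee -> renew_backup); with O(release_detainee) we get O(renew_backup).
Premise 6 is O(quarantine_host -> ~renew_backup); contrapositively O(renew_backup -> ~quarantine_host). Since O(renew_backup) holds, K gives O(~quarantine_host).
Premise 10 is O(rotate_keys -> quarantine_host); contrapositively O(~quarantine_host -> ~rotate_keys). Since O(~quarantine_host) holds, K gives O(~rotate_keys).
So O(~rotate_keys) holds, i.e. rotate_keys is forbidden. None of the other listed options is forbidden under the premises.

rotate_keys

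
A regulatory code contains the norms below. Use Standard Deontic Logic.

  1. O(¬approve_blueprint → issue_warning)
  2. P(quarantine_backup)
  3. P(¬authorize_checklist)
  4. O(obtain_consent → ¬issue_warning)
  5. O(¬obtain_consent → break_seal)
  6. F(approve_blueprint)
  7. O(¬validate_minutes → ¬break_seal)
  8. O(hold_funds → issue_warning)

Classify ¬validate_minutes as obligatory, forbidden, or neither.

Forbidden

Premise 6 is F(approve_blueprint), i.e. O(¬approve_blueprint).
From O(¬approve_blueprint) and premise 1, O(¬approve_blueprint → issue_warning), we obtain O(issue_warning).
Premise 4 is O(obtain_consent → ¬issue_warning); contrapositively O(issue_warning → ¬obtain_consent). Since O(issue_warning) holds, K gives O(¬obtain_consent).
Applying K to premise 5 (O(¬obtain_consent → break_seal)) and O(¬obtain_consent) yields O(break_seal).
Premise 7 is O(¬validate_minutes → ¬break_seal); contrapositively O(break_seal → validate_minutes). Since O(break_seal) holds, K gives O(validate_minutes).
Premises 2, 3, 8 do not contribute to this derivation.
Thus O(validate_minutes), which is F(¬validate_minutes): ¬validate_minutes is forbidden.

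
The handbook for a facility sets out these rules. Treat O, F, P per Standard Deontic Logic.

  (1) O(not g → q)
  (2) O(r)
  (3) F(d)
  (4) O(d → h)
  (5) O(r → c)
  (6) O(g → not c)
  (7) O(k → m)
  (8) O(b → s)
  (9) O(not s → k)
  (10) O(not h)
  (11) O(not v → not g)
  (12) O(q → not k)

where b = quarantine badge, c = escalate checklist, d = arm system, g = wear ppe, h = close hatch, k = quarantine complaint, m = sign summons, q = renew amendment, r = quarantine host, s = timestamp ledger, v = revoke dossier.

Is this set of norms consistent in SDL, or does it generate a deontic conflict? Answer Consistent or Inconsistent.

Consistent

Premise 4 is O(d → h), but O(d) is not derivable from the premises, so it does not yield O(h).
So O(h) is not derivable, and the apparent clash with O(not h) does not arise.
A world satisfying every obligation exists (e.g. b=false, c=true, d=false, g=false, h=false, k=false, m=false, q=true, r=true, s=true, v=false); no atom is both obligatory and forbidden, so the set is consistent.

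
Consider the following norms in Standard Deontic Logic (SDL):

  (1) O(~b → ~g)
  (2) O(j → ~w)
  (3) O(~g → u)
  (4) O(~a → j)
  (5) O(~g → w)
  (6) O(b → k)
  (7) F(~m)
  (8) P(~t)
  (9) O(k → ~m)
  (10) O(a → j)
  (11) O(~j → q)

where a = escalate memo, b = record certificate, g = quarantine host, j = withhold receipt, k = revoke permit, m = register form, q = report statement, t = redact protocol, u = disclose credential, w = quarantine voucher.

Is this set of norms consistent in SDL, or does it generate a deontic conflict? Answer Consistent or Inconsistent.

By case analysis on ~a: premise 4 gives O(~a → j) and premise 10 gives O(a → j), so O(j) either way.
With premise 2, O(j → ~w), the K-axiom yields O(~w).
The contrapositive of premise 5 (O(~g → w)) is O(~w → g), and O(~w) is already established, so O(g).
Premise 1, O(~b → ~g), contraposes to O(g → b); with O(g) we get O(b).
From O(b) and premise 6, O(b → k), we obtain O(k).
From O(k) and premise 9, O(k → ~m), we obtain O(~m).
However, F(~m) at premise 7 amounts to O(m).
We now have both O(~m) and O(m) — m is simultaneously obligatory and forbidden, violating the D-axiom.

Inconsistent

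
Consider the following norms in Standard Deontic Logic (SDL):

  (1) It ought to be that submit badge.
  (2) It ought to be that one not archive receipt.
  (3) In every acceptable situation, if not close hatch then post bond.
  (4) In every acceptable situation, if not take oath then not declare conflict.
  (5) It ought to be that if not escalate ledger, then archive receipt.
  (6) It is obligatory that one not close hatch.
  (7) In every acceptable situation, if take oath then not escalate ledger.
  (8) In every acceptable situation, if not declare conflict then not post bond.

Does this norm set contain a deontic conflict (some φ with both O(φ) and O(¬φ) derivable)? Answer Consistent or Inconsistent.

From premise 6 we have O(¬close_hatch).
Premise 3 is O(¬close_hatch → post_bond); since O(¬close_hatch), deontic closure gives O(post_bond).
Premise 8, O(¬declare_conflict → ¬post_bond), contraposes to O(post_bond → declare_conflict); with O(post_bond) we get O(declare_conflict).
Premise 4, O(¬take_oath → ¬declare_conflict), contraposes to O(declare_conflict → take_oath); with O(declare_conflict) we get O(take_oath).
Applying K to premise 7 (O(take_oath → ¬escalate_ledger)) and O(take_oath) yields O(¬escalate_ledger).
From O(¬escalate_ledger) and premise 5, O(¬escalate_ledger → archive_receipt), we obtain O(archive_receipt).
However, premise 2 gives O(¬archive_receipt).
We now have both O(archive_receipt) and O(¬archive_receipt) — archive_receipt is simultaneously obligatory and forbidden, violating the D-axiom.

Inconsistent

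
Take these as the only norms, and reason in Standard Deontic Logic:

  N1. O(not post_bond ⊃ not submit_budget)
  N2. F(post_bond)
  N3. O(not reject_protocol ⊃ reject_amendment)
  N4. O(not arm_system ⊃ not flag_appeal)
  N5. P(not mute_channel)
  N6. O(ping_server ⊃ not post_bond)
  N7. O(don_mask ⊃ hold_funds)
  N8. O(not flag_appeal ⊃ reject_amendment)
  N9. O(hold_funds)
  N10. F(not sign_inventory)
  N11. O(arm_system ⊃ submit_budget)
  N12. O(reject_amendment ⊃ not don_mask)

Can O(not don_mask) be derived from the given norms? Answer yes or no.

F(post_bond) at premise 2 means O(not post_bond).
From O(not post_bond) and premise 1, O(not post_bond ⊃ not submit_budget), we obtain O(not submit_budget).
Premise 11, O(arm_system ⊃ submit_budget), contraposes to O(not submit_budget ⊃ not arm_system); with O(not submit_budget) we get O(not arm_system).
From O(not arm_system) and premise 4, O(not arm_system ⊃ not flag_appeal), we obtain O(not flag_appeal).
Premise 8 is O(not flag_appeal ⊃ reject_amendment); since O(not flag_appeal), deontic closure gives O(reject_amendment).
Premise 12 is O(reject_amendment ⊃ not don_mask); since O(reject_amendment), deontic closure gives O(not don_mask).
Premises 3, 5, 6, 7, 9, 10 do not contribute to this derivation.
So O(not don_mask) follows.

Yes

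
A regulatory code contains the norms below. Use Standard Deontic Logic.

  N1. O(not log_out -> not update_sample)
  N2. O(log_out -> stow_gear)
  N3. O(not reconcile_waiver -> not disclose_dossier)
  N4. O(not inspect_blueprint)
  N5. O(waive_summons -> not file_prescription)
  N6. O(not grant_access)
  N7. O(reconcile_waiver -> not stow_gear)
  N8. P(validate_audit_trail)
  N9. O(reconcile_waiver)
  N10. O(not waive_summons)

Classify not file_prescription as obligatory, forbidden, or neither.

Premise 5 is O(waive_summons -> not file_prescription), but O(waive_summons) is not derivable from the premises, so it does not yield O(not file_prescription).
No premise or chain of K-axiom applications forces O(not file_prescription), and none forces O(file_prescription). So not file_prescription is neither obligatory nor forbidden under these norms.

Neither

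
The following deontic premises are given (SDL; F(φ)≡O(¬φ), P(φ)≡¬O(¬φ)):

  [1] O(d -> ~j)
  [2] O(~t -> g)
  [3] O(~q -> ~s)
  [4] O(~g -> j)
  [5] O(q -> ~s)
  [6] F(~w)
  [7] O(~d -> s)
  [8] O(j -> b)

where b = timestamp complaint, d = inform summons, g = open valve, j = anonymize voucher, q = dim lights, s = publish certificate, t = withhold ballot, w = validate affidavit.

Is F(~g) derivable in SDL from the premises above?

By case analysis on ~q: premise 3 gives O(~q -> ~s) and premise 5 gives O(q -> ~s), so O(~s) either way.
Premise 7 is O(~d -> s); contrapositively O(~s -> d). Since O(~s) holds, K gives O(d).
Premise 1 is O(d -> ~j); since O(d), deontic closure gives O(~j).
The contrapositive of premise 4 (O(~g -> j)) is O(~j -> g), and O(~j) is already established, so O(g).
Premises 2, 6, 8 do not contribute to this derivation.
So O(g) holds, i.e. F(~g). The claim follows.

Yes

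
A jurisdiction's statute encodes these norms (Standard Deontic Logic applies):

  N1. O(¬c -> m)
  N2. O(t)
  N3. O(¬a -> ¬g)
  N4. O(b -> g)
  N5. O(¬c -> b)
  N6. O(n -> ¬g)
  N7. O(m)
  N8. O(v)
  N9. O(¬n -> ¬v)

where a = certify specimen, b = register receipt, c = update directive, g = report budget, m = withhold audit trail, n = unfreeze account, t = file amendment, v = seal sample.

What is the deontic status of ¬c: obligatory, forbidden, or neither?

Premise 8 states O(v) outright.
The contrapositive of premise 9 (O(¬n -> ¬v)) is O(v -> n), and O(v) is already established, so O(n).
With premise 6, O(n -> ¬g), the K-axiom yields O(¬g).
Premise 4, O(b -> g), contraposes to O(¬g -> ¬b); with O(¬g) we get O(¬b).
The contrapositive of premise 5 (O(¬c -> b)) is O(¬b -> c), and O(¬b) is already established, so O(c).
Premises 1, 2, 3, 7 do not contribute to this derivation.
Thus O(c), which is F(¬c): ¬c is forbidden.

Forbidden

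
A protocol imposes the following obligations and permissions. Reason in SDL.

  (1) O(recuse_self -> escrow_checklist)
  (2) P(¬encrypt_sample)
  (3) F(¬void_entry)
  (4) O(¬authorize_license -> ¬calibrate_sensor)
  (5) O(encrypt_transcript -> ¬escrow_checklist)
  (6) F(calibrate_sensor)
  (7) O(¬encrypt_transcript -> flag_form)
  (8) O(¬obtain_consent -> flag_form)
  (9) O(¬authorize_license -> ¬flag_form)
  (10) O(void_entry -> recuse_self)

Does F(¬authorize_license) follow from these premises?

Yes

F(¬void_entry) at premise 3 means O(void_entry).
From O(void_entry) and premise 10, O(void_entry -> recuse_self), we obtain O(recuse_self).
With premise 1, O(recuse_self -> escrow_checklist), the K-axiom yields O(escrow_checklist).
Premise 5 is O(encrypt_transcript -> ¬escrow_checklist); contrapositively O(escrow_checklist -> ¬encrypt_transcript). Since O(escrow_checklist) holds, K gives O(¬encrypt_transcript).
Premise 7 is O(¬encrypt_transcript -> flag_form); since O(¬encrypt_transcript), deontic closure gives O(flag_form).
Premise 9 is O(¬authorize_license -> ¬flag_form); contrapositively O(flag_form -> authorize_license). Since O(flag_form) holds, K gives O(authorize_license).
Premises 2, 4, 6, 8 do not contribute to this derivation.
So O(authorize_license) holds, i.e. F(¬authorize_license). The claim follows.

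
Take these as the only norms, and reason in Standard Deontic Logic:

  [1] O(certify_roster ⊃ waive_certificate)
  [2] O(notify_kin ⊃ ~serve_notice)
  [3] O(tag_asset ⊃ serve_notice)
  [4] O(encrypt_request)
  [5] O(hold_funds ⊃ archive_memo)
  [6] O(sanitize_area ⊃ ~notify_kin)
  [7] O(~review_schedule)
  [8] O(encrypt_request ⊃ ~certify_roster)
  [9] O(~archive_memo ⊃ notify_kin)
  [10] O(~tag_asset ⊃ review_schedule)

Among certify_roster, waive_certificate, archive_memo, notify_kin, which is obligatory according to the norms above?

archive_memo

From premise 7 we have O(~review_schedule).
Premise 10 is O(~tag_asset ⊃ review_schedule); contrapositively O(~review_schedule ⊃ tag_asset). Since O(~review_schedule) holds, K gives O(tag_asset).
With premise 3, O(tag_asset ⊃ serve_notice), the K-axiom yields O(serve_notice).
Premise 2, O(notify_kin ⊃ ~serve_notice), contraposes to O(serve_notice ⊃ ~notify_kin); with O(serve_notice) we get O(~notify_kin).
Premise 9 is O(~archive_memo ⊃ notify_kin); contrapositively O(~notify_kin ⊃ archive_memo). Since O(~notify_kin) holds, K gives O(archive_memo).
So O(archive_memo) holds — archive_memo is obligatory. None of the other listed options is made obligatory by any chain of premises.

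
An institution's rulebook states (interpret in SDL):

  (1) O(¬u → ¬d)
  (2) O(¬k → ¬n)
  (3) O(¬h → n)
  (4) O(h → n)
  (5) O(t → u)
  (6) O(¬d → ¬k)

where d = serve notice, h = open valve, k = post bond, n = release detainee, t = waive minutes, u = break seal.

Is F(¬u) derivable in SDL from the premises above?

Premises 4 and 3 are O(h → n) and O(¬h → n); every ideal world satisfies h or ¬h, so in either case n holds — hence O(n).
The contrapositive of premise 2 (O(¬k → ¬n)) is O(n → k), and O(n) is already established, so O(k).
The contrapositive of premise 6 (O(¬d → ¬k)) is O(k → d), and O(k) is already established, so O(d).
The contrapositive of premise 1 (O(¬u → ¬d)) is O(d → u), and O(d) is already established, so O(u).
Premise 5 does not contribute to this derivation.
So O(u) holds, i.e. F(¬u). The claim follows.

Yes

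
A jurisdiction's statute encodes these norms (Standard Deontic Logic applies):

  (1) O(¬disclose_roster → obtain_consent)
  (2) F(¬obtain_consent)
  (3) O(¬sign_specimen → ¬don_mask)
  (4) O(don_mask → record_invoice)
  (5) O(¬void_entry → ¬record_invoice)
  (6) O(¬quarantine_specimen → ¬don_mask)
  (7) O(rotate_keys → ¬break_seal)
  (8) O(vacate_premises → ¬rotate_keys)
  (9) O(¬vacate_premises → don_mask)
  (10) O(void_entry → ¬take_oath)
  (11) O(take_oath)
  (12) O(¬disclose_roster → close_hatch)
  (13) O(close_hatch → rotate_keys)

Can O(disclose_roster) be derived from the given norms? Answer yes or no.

From premise 11 we have O(take_oath).
Premise 10 is O(void_entry → ¬take_oath); contrapositively O(take_oath → ¬void_entry). Since O(take_oath) holds, K gives O(¬void_entry).
Applying K to premise 5 (O(¬void_entry → ¬record_invoice)) and O(¬void_entry) yields O(¬record_invoice).
Premise 4 is O(don_mask → record_invoice); contrapositively O(¬record_invoice → ¬don_mask). Since O(¬record_invoice) holds, K gives O(¬don_mask).
The contrapositive of premise 9 (O(¬vacate_premises → don_mask)) is O(¬don_mask → vacate_premises), and O(¬don_mask) is already established, so O(vacate_premises).
With premise 8, O(vacate_premises → ¬rotate_keys), the K-axiom yields O(¬rotate_keys).
Premise 13 is O(close_hatch → rotate_keys); contrapositively O(¬rotate_keys → ¬close_hatch). Since O(¬rotate_keys) holds, K gives O(¬close_hatch).
Premise 12, O(¬disclose_roster → close_hatch), contraposes to O(¬close_hatch → disclose_roster); with O(¬close_hatch) we get O(disclose_roster).
Premises 1, 2, 3, 6, 7 do not contribute to this derivation.
So O(disclose_roster) follows.

Yes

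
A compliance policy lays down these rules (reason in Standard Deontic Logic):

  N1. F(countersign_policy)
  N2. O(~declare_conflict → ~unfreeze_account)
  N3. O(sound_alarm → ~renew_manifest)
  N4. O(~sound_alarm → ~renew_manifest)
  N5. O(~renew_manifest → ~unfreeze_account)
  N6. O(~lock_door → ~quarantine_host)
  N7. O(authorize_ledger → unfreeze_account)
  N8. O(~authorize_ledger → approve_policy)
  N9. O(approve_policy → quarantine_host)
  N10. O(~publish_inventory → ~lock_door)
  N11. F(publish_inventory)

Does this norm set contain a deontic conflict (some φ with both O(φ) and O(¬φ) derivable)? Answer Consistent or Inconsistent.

Inconsistent

Premises 4 and 3 are O(~sound_alarm → ~renew_manifest) and O(sound_alarm → ~renew_manifest); every ideal world satisfies ~sound_alarm or sound_alarm, so in either case ~renew_manifest holds — hence O(~renew_manifest).
Applying K to premise 5 (O(~renew_manifest → ~unfreeze_account)) and O(~renew_manifest) yields O(~unfreeze_account).
The contrapositive of premise 7 (O(authorize_ledger → unfreeze_account)) is O(~unfreeze_account → ~authorize_ledger), and O(~unfreeze_account) is already established, so O(~authorize_ledger).
Applying K to premise 8 (O(~authorize_ledger → approve_policy)) and O(~authorize_ledger) yields O(approve_policy).
Premise 9 is O(approve_policy → quarantine_host); since O(approve_policy), deontic closure gives O(quarantine_host).
The contrapositive of premise 6 (O(~lock_door → ~quarantine_host)) is O(quarantine_host → lock_door), and O(quarantine_host) is already established, so O(lock_door).
Premise 10 is O(~publish_inventory → ~lock_door); contrapositively O(lock_door → publish_inventory). Since O(lock_door) holds, K gives O(publish_inventory).
But premise 11, F(publish_inventory), means O(~publish_inventory).
We now have both O(publish_inventory) and O(~publish_inventory) — publish_inventory is simultaneously obligatory and forbidden, violating the D-axiom.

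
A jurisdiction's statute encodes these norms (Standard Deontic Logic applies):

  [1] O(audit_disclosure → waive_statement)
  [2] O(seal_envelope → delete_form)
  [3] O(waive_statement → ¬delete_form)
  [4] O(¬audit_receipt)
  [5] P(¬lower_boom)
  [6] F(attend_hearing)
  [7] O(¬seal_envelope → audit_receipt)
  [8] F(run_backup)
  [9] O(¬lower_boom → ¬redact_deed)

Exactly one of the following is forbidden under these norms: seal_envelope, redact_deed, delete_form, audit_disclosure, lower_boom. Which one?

audit_disclosure

Premise 4 gives O(¬audit_receipt).
Premise 7, O(¬seal_envelope → audit_receipt), contraposes to O(¬audit_receipt → seal_envelope); with O(¬audit_receipt) we get O(seal_envelope).
From O(seal_envelope) and premise 2, O(seal_envelope → delete_form), we obtain O(delete_form).
Premise 3, O(waive_statement → ¬delete_form), contraposes to O(delete_form → ¬waive_statement); with O(delete_form) we get O(¬waive_statement).
Premise 1 is O(audit_disclosure → waive_statement); contrapositively O(¬waive_statement → ¬audit_disclosure). Since O(¬waive_statement) holds, K gives O(¬audit_disclosure).
So O(¬audit_disclosure) holds, i.e. audit_disclosure is forbidden. None of the other listed options is forbidden under the premises.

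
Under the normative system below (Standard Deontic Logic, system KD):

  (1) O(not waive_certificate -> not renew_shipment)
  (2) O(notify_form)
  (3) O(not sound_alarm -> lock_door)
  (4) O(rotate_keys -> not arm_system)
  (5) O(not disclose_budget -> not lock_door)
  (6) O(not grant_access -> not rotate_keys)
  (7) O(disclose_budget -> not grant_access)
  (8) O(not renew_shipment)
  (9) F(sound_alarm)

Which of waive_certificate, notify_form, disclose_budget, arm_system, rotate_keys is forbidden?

rotate_keys

F(sound_alarm) at premise 9 means O(not sound_alarm).
Premise 3 is O(not sound_alarm -> lock_door); since O(not sound_alarm), deontic closure gives O(lock_door).
Premise 5 is O(not disclose_budget -> not lock_door); contrapositively O(lock_door -> disclose_budget). Since O(lock_door) holds, K gives O(disclose_budget).
With premise 7, O(disclose_budget -> not grant_access), the K-axiom yields O(not grant_access).
Applying K to premise 6 (O(not grant_access -> not rotate_keys)) and O(not grant_access) yields O(not rotate_keys).
So O(not rotate_keys) holds, i.e. rotate_keys is forbidden. None of the other listed options is forbidden under the premises.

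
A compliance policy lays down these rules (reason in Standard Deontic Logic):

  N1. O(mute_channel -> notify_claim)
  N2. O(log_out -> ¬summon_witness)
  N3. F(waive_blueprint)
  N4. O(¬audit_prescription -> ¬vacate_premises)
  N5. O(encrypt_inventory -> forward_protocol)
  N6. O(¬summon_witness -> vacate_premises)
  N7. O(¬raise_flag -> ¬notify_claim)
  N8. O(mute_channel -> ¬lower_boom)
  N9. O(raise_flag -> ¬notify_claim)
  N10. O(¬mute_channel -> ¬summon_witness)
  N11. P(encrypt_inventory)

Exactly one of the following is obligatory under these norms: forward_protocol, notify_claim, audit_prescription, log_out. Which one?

audit_prescription

By case analysis on ¬raise_flag: premise 7 gives O(¬raise_flag -> ¬notify_claim) and premise 9 gives O(raise_flag -> ¬notify_claim), so O(¬notify_claim) either way.
Premise 1 is O(mute_channel -> notify_claim); contrapositively O(¬notify_claim -> ¬mute_channel). Since O(¬notify_claim) holds, K gives O(¬mute_channel).
Premise 10 is O(¬mute_channel -> ¬summon_witness); since O(¬mute_channel), deontic closure gives O(¬summon_witness).
Premise 6 is O(¬summon_witness -> vacate_premises); since O(¬summon_witness), deontic closure gives O(vacate_premises).
The contrapositive of premise 4 (O(¬audit_prescription -> ¬vacate_premises)) is O(vacate_premises -> audit_prescription), and O(vacate_premises) is already established, so O(audit_prescription).
So O(audit_prescription) holds — audit_prescription is obligatory. None of the other listed options is made obligatory by any chain of premises.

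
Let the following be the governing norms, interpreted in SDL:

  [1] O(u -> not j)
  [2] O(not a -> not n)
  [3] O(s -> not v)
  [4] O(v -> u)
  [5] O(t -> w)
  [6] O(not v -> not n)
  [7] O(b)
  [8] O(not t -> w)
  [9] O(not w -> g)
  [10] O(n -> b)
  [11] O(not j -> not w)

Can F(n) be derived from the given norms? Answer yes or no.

By case analysis on t: premise 5 gives O(t -> w) and premise 8 gives O(not t -> w), so O(w) either way.
The contrapositive of premise 11 (O(not j -> not w)) is O(w -> j), and O(w) is already established, so O(j).
Premise 1, O(u -> not j), contraposes to O(j -> not u); with O(j) we get O(not u).
The contrapositive of premise 4 (O(v -> u)) is O(not u -> not v), and O(not u) is already established, so O(not v).
Applying K to premise 6 (O(not v -> not n)) and O(not v) yields O(not n).
Premises 2, 3, 7, 9, 10 do not contribute to this derivation.
So O(not n) holds, i.e. F(n). The claim follows.

Yes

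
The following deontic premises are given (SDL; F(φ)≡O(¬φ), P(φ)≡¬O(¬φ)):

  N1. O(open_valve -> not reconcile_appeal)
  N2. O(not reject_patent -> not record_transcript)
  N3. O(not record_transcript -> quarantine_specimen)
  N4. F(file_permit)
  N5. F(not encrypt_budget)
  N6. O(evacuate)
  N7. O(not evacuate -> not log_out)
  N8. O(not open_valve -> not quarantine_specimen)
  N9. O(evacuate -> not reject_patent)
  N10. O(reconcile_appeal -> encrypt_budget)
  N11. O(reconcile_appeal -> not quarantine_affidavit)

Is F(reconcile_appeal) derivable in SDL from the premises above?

Premise 6 gives O(evacuate).
Applying K to premise 9 (O(evacuate -> not reject_patent)) and O(evacuate) yields O(not reject_patent).
From O(not reject_patent) and premise 2, O(not reject_patent -> not record_transcript), we obtain O(not record_transcript).
Applying K to premise 3 (O(not record_transcript -> quarantine_specimen)) and O(not record_transcript) yields O(quarantine_specimen).
The contrapositive of premise 8 (O(not open_valve -> not quarantine_specimen)) is O(quarantine_specimen -> open_valve), and O(quarantine_specimen) is already established, so O(open_valve).
From O(open_valve) and premise 1, O(open_valve -> not reconcile_appeal), we obtain O(not reconcile_appeal).
Premises 4, 5, 7, 10, 11 do not contribute to this derivation.
So O(not reconcile_appeal) holds, i.e. F(reconcile_appeal). The claim follows.

Yes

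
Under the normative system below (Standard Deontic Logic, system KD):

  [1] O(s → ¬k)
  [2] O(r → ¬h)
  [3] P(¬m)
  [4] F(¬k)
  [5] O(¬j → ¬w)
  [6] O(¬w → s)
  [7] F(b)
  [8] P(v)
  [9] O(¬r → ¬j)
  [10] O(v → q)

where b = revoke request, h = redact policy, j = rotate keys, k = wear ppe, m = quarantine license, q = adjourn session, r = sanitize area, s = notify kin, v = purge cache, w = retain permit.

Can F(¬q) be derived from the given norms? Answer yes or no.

No

Premise 10 is O(v → q), but O(v) is not derivable from the premises (the permission P(v) asserts only ¬O(¬v), not O(v)), so it does not yield O(q).
No other premise forces O(q). An ideal world satisfying every premise can still have ¬q true, so F(¬q) is not derivable.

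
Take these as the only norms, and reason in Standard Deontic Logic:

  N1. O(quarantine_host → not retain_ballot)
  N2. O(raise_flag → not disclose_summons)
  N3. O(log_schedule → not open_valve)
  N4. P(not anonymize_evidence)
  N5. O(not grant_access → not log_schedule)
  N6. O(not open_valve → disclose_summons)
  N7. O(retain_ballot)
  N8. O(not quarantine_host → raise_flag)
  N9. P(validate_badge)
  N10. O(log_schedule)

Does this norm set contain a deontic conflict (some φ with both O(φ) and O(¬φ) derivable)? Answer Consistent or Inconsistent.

Inconsistent

Premise 7 states O(retain_ballot) outright.
Premise 1, O(quarantine_host → not retain_ballot), contraposes to O(retain_ballot → not quarantine_host); with O(retain_ballot) we get O(not quarantine_host).
From O(not quarantine_host) and premise 8, O(not quarantine_host → raise_flag), we obtain O(raise_flag).
Premise 2 is O(raise_flag → not disclose_summons); since O(raise_flag), deontic closure gives O(not disclose_summons).
The contrapositive of premise 6 (O(not open_valve → disclose_summons)) is O(not disclose_summons → open_valve), and O(not disclose_summons) is already established, so O(open_valve).
The contrapositive of premise 3 (O(log_schedule → not open_valve)) is O(open_valve → not log_schedule), and O(open_valve) is already established, so O(not log_schedule).
However, premise 10 gives O(log_schedule).
We now have both O(not log_schedule) and O(log_schedule) — log_schedule is simultaneously obligatory and forbidden, violating the D-axiom.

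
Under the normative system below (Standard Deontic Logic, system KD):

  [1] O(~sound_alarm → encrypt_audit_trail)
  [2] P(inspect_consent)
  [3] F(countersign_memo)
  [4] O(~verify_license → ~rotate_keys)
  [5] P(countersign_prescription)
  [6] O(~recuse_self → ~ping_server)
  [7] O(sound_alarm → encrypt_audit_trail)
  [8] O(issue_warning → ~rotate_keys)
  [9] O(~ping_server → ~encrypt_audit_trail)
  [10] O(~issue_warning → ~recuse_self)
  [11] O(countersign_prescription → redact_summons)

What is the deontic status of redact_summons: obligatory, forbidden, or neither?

Neither

Premise 11 is O(countersign_prescription → redact_summons), but O(countersign_prescription) is not derivable from the premises (the permission P(countersign_prescription) asserts only ~O(~countersign_prescription), not O(countersign_prescription)), so it does not yield O(redact_summons).
No premise or chain of K-axiom applications forces O(redact_summons), and none forces O(~redact_summons). So redact_summons is neither obligatory nor forbidden under these norms.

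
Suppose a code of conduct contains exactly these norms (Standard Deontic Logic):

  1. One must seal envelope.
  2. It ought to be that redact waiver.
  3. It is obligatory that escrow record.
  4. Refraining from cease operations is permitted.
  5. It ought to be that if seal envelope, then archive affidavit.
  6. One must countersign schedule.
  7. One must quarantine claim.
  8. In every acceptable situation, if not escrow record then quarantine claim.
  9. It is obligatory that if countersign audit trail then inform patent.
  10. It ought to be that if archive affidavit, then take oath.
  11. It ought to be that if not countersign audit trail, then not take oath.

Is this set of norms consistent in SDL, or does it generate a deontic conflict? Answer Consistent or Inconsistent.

Premise 8 is O(¬escrow_record → quarantine_claim); even if O(quarantine_claim) held, inferring O(¬escrow_record) would be affirming the consequent — invalid.
So O(¬escrow_record) is not derivable, and the apparent clash with O(escrow_record) does not arise.
A world satisfying every obligation exists (e.g. archive_affidavit=true, cease_operations=false, countersign_audit_trail=true, countersign_schedule=true, escrow_record=true, inform_patent=true, quarantine_claim=true, redact_waiver=true, seal_envelope=true, take_oath=true); no atom is both obligatory and forbidden, so the set is consistent.

Consistent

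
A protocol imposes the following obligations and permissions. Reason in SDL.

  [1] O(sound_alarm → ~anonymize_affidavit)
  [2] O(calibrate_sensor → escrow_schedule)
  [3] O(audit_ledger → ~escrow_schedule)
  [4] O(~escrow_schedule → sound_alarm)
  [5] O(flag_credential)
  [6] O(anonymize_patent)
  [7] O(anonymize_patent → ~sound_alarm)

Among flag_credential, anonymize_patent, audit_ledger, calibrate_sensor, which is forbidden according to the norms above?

From premise 6 we have O(anonymize_patent).
Premise 7 is O(anonymize_patent → ~sound_alarm); since O(anonymize_patent), deontic closure gives O(~sound_alarm).
Premise 4 is O(~escrow_schedule → sound_alarm); contrapositively O(~sound_alarm → escrow_schedule). Since O(~sound_alarm) holds, K gives O(escrow_schedule).
Premise 3 is O(audit_ledger → ~escrow_schedule); contrapositively O(escrow_schedule → ~audit_ledger). Since O(escrow_schedule) holds, K gives O(~audit_ledger).
So O(~audit_ledger) holds, i.e. audit_ledger is forbidden. None of the other listed options is forbidden under the premises.

audit_ledger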